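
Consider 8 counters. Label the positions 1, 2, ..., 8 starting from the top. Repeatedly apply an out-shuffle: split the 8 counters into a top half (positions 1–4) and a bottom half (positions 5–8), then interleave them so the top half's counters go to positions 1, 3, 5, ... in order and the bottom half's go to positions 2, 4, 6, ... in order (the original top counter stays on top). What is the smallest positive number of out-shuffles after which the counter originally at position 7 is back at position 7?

Follow position 7 under repeated out-shuffles:
7 → 6 → 4 → 7
It first returns after 3 out-shuffles.

3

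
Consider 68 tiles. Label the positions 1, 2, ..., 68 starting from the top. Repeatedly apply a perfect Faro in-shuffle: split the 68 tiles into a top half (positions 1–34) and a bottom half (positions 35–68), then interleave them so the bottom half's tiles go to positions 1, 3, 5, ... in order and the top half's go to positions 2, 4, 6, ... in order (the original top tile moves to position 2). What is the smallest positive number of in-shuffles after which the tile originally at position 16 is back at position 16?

Follow position 16 under repeated in-shuffles:
16 → 32 → 64 → 59 → 49 → 29 → 58 → 47 → ... → 16 (length 22)
It first returns after 22 in-shuffles.

22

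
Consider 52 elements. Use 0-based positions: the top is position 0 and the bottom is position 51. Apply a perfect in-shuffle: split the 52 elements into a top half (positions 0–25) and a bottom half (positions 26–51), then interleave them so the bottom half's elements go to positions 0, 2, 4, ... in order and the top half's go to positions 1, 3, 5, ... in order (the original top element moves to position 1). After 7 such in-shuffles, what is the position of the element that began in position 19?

15

Track the element's position through each in-shuffle:
19 → 39 → 26 → 0 → 1 → 3 → 7 → 15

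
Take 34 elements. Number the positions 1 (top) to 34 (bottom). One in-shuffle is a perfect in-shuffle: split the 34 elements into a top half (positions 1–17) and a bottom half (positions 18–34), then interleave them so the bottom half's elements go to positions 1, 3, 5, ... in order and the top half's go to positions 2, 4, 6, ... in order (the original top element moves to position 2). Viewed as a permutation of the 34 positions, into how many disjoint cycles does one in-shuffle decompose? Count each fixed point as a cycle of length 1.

5

Trace each unvisited position around until it returns:
(1 2 4 8 16 32 ... len 12) (3 6 12 24 13 26 ... len 12) (5 10 20) (7 14 28 21) (15 30 25)
5 cycles in total.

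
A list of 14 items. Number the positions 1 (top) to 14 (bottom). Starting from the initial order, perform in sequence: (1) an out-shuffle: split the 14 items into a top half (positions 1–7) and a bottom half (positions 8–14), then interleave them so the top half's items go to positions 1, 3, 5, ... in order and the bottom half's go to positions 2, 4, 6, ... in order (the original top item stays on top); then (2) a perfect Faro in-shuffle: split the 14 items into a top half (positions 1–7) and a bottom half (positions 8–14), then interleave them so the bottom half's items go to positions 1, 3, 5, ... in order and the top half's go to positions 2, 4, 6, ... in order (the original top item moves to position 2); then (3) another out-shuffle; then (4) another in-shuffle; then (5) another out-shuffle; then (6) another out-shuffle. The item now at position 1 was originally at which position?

Undo the operations in reverse order, starting from position 1:
  undo op 6 (out-shuffle, from top half): 1 ← 1
  undo op 5 (out-shuffle, from top half): 1 ← 1
  undo op 4 (in-shuffle, from bottom half): 1 ← 8
  undo op 3 (out-shuffle, from bottom half): 8 ← 11
  undo op 2 (in-shuffle, from bottom half): 11 ← 13
  undo op 1 (out-shuffle, from top half): 13 ← 7
So the item at position 1 came from original position 7.

7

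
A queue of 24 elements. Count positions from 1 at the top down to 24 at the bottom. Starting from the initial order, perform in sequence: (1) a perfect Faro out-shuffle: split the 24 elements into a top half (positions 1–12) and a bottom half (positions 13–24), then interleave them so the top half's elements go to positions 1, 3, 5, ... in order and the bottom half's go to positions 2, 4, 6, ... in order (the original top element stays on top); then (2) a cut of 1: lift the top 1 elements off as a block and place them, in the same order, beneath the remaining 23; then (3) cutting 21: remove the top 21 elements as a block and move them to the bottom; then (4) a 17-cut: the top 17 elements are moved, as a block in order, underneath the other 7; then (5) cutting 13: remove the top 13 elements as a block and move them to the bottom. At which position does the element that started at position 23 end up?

Track the element from position 23 forward through each operation:
  after op 1 (out-shuffle): 23 → 22
  after op 2 (cut 1): 22 → 21
  after op 3 (cut 21): 21 → 24
  after op 4 (cut 17): 24 → 7
  after op 5 (cut 13): 7 → 18

18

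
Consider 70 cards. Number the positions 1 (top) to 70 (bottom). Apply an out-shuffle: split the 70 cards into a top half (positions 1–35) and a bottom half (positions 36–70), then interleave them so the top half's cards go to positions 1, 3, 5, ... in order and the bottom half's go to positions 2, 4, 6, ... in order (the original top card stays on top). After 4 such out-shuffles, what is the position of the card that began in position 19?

Track the card's position through each out-shuffle:
19 → 37 → 4 → 7 → 13

13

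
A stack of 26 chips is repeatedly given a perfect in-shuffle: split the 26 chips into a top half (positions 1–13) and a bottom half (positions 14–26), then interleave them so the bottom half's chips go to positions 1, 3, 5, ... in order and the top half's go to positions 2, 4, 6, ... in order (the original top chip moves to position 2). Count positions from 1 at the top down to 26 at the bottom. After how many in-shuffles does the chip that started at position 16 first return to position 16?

18

Follow position 16 under repeated in-shuffles:
16 → 5 → 10 → 20 → 13 → 26 → 25 → 23 → 19 → 11 → 22 → 17 → 7 → 14 → 1 → 2 → 4 → 8 → 16
It first returns after 18 in-shuffles.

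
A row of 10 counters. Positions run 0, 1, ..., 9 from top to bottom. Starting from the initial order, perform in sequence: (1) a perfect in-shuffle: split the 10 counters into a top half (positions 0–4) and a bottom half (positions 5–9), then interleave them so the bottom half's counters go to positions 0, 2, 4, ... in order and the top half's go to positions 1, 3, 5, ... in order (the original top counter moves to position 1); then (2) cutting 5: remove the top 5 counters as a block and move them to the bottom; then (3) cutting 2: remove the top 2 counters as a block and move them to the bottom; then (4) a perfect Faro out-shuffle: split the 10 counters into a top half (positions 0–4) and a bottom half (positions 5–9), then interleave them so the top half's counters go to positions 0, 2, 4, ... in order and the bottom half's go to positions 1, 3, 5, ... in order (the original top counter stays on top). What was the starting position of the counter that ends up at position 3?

Undo the operations in reverse order, starting from position 3:
  undo op 4 (out-shuffle, from bottom half): 3 ← 6
  undo op 3 (cut 2): 6 ← 8
  undo op 2 (cut 5): 8 ← 3
  undo op 1 (in-shuffle, from top half): 3 ← 1
So the counter at position 3 came from original position 1.

1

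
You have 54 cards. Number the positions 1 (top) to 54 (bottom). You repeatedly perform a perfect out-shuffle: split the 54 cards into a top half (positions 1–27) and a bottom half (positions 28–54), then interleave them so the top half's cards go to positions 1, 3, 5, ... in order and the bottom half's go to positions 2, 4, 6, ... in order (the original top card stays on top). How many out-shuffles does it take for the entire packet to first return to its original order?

The out-shuffle permutes the 54 positions with cycle lengths [1, 1, 52].
Every card is home exactly when every cycle has completed a whole number of laps, i.e. after lcm(1, 52) = 52 out-shuffles.

52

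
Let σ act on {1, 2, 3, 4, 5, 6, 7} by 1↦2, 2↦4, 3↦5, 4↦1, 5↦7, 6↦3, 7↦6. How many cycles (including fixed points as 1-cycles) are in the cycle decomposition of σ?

2

Cycle decomposition: (1 2 4) (3 5 7 6).
2 cycles.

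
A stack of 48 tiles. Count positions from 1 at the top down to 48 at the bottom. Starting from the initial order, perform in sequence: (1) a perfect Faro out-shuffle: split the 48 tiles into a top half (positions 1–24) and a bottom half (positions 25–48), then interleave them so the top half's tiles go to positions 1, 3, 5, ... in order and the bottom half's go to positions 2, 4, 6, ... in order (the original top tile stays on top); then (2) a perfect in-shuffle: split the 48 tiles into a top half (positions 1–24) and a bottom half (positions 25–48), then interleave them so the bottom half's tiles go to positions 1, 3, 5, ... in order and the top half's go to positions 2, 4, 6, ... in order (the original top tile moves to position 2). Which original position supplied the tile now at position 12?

Undo the operations in reverse order, starting from position 12:
  undo op 2 (in-shuffle, from top half): 12 ← 6
  undo op 1 (out-shuffle, from bottom half): 6 ← 27
So the tile at position 12 came from original position 27.

27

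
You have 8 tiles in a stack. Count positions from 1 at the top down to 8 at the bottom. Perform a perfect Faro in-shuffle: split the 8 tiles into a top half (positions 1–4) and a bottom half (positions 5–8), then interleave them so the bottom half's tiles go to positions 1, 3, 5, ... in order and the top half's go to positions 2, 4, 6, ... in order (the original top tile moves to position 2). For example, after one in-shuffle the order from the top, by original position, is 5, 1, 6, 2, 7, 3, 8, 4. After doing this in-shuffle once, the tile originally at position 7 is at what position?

5

Track the tile's position through each in-shuffle:
7 → 5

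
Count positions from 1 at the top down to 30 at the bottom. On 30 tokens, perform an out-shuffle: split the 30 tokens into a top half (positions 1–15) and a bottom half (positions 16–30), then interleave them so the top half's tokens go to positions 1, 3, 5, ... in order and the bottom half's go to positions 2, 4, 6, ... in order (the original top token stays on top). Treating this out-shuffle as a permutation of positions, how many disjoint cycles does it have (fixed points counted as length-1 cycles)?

3

Trace each unvisited position around until it returns:
(1) (2 3 5 9 17 4 ... len 28) (30)
3 cycles in total.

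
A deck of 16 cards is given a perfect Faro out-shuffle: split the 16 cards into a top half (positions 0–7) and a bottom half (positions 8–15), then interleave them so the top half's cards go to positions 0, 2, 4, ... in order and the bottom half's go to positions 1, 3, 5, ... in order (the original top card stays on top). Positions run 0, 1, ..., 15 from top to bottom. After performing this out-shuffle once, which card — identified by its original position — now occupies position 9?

12

Work backwards from position 9, undoing one out-shuffle at a time:
9 ← 12
So the card now at position 9 started at position 12.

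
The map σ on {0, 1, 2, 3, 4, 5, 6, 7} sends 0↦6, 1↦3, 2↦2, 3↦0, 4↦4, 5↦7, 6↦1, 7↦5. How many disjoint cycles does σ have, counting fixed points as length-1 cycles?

Cycle decomposition: (0 6 1 3) (2) (4) (5 7).
4 cycles.

4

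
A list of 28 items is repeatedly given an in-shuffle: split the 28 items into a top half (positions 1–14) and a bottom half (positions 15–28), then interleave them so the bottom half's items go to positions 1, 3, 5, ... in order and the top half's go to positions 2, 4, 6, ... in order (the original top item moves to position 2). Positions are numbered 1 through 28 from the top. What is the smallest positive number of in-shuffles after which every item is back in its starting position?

28

The in-shuffle permutes the 28 positions with cycle lengths [28].
Every item is home exactly when every cycle has completed a whole number of laps, i.e. after lcm(28) = 28 in-shuffles.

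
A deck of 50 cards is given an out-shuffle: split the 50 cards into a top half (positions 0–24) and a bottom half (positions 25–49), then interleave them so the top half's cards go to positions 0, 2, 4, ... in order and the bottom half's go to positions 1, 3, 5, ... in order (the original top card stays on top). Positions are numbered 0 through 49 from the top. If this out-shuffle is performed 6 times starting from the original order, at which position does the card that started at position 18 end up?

25

Track the card's position through each out-shuffle:
18 → 36 → 23 → 46 → 43 → 37 → 25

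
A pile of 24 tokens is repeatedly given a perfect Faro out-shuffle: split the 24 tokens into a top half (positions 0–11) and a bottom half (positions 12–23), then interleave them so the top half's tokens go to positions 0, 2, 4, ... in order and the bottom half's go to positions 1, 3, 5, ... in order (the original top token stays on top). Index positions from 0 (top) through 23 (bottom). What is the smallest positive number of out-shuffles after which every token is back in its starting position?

The out-shuffle permutes the 24 positions with cycle lengths [1, 1, 11, 11].
Every token is home exactly when every cycle has completed a whole number of laps, i.e. after lcm(1, 11) = 11 out-shuffles.

11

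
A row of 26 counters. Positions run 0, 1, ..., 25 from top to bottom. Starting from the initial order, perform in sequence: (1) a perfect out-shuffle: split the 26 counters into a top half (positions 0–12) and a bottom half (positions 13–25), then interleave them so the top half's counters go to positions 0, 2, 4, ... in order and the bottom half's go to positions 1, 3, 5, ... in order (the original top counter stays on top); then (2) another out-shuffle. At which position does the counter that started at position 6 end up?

Track the counter from position 6 forward through each operation:
  after op 1 (out-shuffle): 6 → 12
  after op 2 (out-shuffle): 12 → 24

24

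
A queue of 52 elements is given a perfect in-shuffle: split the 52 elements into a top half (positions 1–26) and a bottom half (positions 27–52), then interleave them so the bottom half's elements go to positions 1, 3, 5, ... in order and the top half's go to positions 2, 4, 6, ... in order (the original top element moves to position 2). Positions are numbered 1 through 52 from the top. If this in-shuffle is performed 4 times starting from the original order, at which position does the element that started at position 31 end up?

Track the element's position through each in-shuffle:
31 → 9 → 18 → 36 → 19

19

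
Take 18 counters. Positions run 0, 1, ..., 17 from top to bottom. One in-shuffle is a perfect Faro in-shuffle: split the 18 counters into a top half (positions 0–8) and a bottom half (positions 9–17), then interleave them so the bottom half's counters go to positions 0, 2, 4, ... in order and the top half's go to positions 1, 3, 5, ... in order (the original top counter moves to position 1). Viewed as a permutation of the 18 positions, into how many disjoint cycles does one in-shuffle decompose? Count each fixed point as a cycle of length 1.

Trace each unvisited position around until it returns:
(0 1 3 7 15 12 ... len 18)
1 cycle in total.

1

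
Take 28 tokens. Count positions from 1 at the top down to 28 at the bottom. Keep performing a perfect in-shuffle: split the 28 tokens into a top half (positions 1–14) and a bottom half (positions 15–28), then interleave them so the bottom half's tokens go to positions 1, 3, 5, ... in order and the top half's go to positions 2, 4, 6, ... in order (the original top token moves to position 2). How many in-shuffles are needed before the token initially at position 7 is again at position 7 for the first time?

Follow position 7 under repeated in-shuffles:
7 → 14 → 28 → 27 → 25 → 21 → 13 → 26 → ... → 7 (length 28)
It first returns after 28 in-shuffles.

28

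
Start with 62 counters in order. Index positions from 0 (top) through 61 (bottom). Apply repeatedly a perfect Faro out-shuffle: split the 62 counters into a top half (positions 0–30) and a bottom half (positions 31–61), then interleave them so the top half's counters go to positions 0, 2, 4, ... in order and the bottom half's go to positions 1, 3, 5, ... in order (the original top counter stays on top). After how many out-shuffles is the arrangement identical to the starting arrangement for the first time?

60

The out-shuffle permutes the 62 positions with cycle lengths [1, 1, 60].
Every counter is home exactly when every cycle has completed a whole number of laps, i.e. after lcm(1, 60) = 60 out-shuffles.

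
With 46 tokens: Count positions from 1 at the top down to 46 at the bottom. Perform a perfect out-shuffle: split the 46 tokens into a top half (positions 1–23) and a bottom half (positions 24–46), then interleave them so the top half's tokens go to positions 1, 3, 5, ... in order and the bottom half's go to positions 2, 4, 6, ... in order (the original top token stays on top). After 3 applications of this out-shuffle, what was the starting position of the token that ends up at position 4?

7

Work backwards from position 4, undoing one out-shuffle at a time:
4 ← 25 ← 13 ← 7
So the token now at position 4 started at position 7.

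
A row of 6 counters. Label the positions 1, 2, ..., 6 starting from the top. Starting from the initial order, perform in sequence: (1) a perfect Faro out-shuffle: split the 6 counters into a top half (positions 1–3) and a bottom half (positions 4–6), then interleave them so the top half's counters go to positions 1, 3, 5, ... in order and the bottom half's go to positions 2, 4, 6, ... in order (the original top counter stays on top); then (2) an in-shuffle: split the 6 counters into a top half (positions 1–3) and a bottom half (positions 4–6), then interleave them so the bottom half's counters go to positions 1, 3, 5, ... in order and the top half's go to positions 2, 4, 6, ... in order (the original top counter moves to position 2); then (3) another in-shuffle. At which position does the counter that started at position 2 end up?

Track the counter from position 2 forward through each operation:
  after op 1 (out-shuffle): 2 → 3
  after op 2 (in-shuffle): 3 → 6
  after op 3 (in-shuffle): 6 → 5

5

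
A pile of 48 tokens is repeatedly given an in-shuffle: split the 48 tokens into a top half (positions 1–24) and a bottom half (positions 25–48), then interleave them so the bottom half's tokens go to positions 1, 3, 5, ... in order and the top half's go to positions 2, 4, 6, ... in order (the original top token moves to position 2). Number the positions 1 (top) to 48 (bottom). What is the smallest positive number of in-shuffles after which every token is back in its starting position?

The in-shuffle permutes the 48 positions with cycle lengths [3, 3, 21, 21].
Every token is home exactly when every cycle has completed a whole number of laps, i.e. after lcm(3, 21) = 21 in-shuffles.

21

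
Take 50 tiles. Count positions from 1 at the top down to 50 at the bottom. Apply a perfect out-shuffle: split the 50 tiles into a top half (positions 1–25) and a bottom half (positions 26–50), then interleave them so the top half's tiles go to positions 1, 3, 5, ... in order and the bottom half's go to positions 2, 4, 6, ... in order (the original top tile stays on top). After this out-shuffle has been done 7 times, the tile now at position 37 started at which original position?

12

Work backwards from position 37, undoing one out-shuffle at a time:
37 ← 19 ← 10 ← 30 ← 40 ← 45 ← 23 ← 12
So the tile now at position 37 started at position 12.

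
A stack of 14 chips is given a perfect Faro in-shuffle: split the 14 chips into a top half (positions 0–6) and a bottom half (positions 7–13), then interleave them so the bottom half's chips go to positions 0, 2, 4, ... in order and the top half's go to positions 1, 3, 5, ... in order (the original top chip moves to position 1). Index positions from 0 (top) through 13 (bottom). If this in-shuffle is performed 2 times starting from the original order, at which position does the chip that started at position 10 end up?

Track the chip's position through each in-shuffle:
10 → 6 → 13

13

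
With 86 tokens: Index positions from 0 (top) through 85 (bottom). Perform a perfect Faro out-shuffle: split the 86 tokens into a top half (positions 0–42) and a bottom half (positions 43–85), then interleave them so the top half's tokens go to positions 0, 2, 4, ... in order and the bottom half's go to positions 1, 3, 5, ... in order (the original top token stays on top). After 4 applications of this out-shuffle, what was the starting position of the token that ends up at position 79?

74

Work backwards from position 79, undoing one out-shuffle at a time:
79 ← 82 ← 41 ← 63 ← 74
So the token now at position 79 started at position 74.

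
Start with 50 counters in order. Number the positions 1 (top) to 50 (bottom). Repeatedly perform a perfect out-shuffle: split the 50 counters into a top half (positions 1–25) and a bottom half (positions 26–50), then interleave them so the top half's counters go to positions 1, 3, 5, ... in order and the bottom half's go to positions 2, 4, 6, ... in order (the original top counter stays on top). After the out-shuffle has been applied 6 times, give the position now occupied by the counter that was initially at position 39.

Track the counter's position through each out-shuffle:
39 → 28 → 6 → 11 → 21 → 41 → 32

32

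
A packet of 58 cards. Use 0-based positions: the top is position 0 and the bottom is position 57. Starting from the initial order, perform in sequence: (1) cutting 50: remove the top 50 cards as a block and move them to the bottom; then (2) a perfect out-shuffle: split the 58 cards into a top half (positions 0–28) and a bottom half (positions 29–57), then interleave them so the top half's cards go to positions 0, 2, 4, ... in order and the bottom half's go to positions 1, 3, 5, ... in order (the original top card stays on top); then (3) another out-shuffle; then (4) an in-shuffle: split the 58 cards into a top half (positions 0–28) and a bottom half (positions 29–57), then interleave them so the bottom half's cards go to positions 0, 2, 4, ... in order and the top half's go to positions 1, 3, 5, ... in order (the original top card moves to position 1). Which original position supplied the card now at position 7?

7

Undo the operations in reverse order, starting from position 7:
  undo op 4 (in-shuffle, from top half): 7 ← 3
  undo op 3 (out-shuffle, from bottom half): 3 ← 30
  undo op 2 (out-shuffle, from top half): 30 ← 15
  undo op 1 (cut 50): 15 ← 7
So the card at position 7 came from original position 7.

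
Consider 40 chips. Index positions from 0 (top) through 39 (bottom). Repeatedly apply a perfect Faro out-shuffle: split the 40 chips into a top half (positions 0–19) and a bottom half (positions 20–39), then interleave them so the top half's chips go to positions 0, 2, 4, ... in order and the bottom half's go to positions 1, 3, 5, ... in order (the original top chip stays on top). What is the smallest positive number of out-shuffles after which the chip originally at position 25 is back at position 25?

12

Follow position 25 under repeated out-shuffles:
25 → 11 → 22 → 5 → 10 → 20 → 1 → 2 → 4 → 8 → 16 → 32 → 25
It first returns after 12 out-shuffles.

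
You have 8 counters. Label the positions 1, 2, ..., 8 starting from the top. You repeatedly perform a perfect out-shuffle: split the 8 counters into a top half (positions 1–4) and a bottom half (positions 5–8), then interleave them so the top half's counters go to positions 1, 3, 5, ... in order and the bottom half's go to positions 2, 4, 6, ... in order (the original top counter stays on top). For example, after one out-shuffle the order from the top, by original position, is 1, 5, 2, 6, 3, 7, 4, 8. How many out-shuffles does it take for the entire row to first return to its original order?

3

The out-shuffle permutes the 8 positions with cycle lengths [1, 1, 3, 3].
Every counter is home exactly when every cycle has completed a whole number of laps, i.e. after lcm(1, 3) = 3 out-shuffles.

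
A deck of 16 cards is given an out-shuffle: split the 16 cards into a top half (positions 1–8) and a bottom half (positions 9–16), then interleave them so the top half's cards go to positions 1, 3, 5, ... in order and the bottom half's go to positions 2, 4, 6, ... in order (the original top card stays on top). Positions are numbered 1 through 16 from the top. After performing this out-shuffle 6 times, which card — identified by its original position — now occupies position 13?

4

Work backwards from position 13, undoing one out-shuffle at a time:
13 ← 7 ← 4 ← 10 ← 13 ← 7 ← 4
So the card now at position 13 started at position 4.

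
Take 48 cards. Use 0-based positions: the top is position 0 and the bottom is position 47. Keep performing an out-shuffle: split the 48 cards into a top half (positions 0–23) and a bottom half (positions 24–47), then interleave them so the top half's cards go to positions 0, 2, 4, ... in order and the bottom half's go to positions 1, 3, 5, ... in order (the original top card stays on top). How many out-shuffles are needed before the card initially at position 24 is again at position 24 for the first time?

Follow position 24 under repeated out-shuffles:
24 → 1 → 2 → 4 → 8 → 16 → 32 → 17 → ... → 24 (length 23)
It first returns after 23 out-shuffles.

23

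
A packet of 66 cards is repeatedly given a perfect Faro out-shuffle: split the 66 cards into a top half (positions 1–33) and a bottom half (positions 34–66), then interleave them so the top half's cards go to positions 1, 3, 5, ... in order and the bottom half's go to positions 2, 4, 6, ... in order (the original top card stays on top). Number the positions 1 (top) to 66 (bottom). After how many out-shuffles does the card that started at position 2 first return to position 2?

12

Follow position 2 under repeated out-shuffles:
2 → 3 → 5 → 9 → 17 → 33 → 65 → 64 → 62 → 58 → 50 → 34 → 2
It first returns after 12 out-shuffles.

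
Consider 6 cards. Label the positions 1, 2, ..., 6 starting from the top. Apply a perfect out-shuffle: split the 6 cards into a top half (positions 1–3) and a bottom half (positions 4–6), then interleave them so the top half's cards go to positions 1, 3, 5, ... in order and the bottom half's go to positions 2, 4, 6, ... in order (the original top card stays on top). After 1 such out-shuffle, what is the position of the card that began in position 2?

3

Track the card's position through each out-shuffle:
2 → 3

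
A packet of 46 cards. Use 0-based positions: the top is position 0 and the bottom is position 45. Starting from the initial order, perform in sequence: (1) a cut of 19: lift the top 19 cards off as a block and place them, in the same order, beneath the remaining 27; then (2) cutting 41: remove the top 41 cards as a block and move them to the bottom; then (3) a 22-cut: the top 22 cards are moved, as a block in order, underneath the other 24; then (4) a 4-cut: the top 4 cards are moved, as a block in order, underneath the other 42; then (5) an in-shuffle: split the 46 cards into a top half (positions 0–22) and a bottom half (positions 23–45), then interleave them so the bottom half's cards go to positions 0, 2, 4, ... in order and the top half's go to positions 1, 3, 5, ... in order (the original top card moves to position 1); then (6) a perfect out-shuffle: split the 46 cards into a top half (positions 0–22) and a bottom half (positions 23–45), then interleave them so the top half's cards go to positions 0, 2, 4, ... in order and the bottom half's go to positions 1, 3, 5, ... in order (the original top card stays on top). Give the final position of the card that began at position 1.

Track the card from position 1 forward through each operation:
  after op 1 (cut 19): 1 → 28
  after op 2 (cut 41): 28 → 33
  after op 3 (cut 22): 33 → 11
  after op 4 (cut 4): 11 → 7
  after op 5 (in-shuffle): 7 → 15
  after op 6 (out-shuffle): 15 → 30

30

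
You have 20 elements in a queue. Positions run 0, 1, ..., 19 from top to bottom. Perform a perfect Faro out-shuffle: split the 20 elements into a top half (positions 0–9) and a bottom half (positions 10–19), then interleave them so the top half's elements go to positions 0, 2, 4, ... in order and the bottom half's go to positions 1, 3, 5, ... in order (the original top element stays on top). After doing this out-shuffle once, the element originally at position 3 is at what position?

6

Track the element's position through each out-shuffle:
3 → 6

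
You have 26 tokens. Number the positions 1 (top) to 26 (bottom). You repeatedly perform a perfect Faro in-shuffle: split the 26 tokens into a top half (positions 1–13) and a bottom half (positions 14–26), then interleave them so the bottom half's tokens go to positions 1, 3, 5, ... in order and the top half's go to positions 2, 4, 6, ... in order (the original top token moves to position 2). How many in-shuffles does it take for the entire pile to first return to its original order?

The in-shuffle permutes the 26 positions with cycle lengths [2, 6, 18].
Every token is home exactly when every cycle has completed a whole number of laps, i.e. after lcm(2, 6, 18) = 18 in-shuffles.

18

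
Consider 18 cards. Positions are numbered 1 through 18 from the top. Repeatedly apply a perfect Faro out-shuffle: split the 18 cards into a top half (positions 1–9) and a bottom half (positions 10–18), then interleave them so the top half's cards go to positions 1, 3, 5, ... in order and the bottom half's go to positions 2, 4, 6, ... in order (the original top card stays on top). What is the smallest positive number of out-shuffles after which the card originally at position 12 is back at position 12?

8

Follow position 12 under repeated out-shuffles:
12 → 6 → 11 → 4 → 7 → 13 → 8 → 15 → 12
It first returns after 8 out-shuffles.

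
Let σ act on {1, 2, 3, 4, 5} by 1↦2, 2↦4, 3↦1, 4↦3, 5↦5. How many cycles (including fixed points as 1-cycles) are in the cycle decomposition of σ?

Cycle decomposition: (1 2 4 3) (5).
2 cycles.

2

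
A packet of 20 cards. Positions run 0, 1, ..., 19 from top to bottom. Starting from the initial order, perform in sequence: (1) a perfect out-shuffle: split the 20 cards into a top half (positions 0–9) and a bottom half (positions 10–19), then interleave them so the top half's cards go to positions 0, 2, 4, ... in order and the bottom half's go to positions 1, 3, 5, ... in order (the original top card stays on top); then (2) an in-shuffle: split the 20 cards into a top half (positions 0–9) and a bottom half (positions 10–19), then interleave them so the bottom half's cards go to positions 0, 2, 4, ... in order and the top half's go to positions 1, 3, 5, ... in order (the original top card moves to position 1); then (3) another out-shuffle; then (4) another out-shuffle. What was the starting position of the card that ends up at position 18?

18

Undo the operations in reverse order, starting from position 18:
  undo op 4 (out-shuffle, from top half): 18 ← 9
  undo op 3 (out-shuffle, from bottom half): 9 ← 14
  undo op 2 (in-shuffle, from bottom half): 14 ← 17
  undo op 1 (out-shuffle, from bottom half): 17 ← 18
So the card at position 18 came from original position 18.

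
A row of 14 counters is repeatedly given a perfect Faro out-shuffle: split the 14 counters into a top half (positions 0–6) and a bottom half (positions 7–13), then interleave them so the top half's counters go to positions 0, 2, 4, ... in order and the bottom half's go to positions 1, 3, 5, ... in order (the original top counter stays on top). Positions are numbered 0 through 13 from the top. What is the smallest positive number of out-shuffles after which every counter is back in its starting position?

The out-shuffle permutes the 14 positions with cycle lengths [1, 1, 12].
Every counter is home exactly when every cycle has completed a whole number of laps, i.e. after lcm(1, 12) = 12 out-shuffles.

12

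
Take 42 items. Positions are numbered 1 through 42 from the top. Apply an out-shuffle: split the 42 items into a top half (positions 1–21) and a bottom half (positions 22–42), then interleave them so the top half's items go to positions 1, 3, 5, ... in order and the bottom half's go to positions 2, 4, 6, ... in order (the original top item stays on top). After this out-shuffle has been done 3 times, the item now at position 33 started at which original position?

5

Work backwards from position 33, undoing one out-shuffle at a time:
33 ← 17 ← 9 ← 5
So the item now at position 33 started at position 5.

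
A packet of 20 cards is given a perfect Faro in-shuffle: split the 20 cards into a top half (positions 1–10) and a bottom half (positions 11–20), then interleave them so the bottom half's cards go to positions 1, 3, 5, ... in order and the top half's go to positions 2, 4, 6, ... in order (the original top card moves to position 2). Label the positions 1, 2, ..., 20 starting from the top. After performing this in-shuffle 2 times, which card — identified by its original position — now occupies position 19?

Work backwards from position 19, undoing one in-shuffle at a time:
19 ← 20 ← 10
So the card now at position 19 started at position 10.

10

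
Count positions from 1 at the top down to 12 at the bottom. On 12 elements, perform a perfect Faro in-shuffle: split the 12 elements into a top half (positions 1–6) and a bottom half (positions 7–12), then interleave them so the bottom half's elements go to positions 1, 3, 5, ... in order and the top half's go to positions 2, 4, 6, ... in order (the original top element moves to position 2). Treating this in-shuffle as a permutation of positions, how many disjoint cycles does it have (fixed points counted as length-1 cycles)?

1

Trace each unvisited position around until it returns:
(1 2 4 8 3 6 ... len 12)
1 cycle in total.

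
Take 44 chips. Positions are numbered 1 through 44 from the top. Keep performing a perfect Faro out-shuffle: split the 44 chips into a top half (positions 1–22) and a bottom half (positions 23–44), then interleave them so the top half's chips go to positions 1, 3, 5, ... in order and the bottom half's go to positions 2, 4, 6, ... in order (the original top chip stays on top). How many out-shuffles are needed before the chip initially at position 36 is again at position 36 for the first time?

Follow position 36 under repeated out-shuffles:
36 → 28 → 12 → 23 → 2 → 3 → 5 → 9 → 17 → 33 → 22 → 43 → 42 → 40 → 36
It first returns after 14 out-shuffles.

14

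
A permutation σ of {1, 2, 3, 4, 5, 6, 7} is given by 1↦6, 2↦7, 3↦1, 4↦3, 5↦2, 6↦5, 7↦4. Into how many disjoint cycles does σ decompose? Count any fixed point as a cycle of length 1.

Cycle decomposition: (1 6 5 2 7 4 3).
1 cycle.

1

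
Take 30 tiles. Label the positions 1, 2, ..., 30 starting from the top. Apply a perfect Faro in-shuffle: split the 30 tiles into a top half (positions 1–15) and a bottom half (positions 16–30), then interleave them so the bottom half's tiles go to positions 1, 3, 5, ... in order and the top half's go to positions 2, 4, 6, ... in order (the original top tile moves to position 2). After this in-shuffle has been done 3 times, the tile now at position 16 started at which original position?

Work backwards from position 16, undoing one in-shuffle at a time:
16 ← 8 ← 4 ← 2
So the tile now at position 16 started at position 2.

2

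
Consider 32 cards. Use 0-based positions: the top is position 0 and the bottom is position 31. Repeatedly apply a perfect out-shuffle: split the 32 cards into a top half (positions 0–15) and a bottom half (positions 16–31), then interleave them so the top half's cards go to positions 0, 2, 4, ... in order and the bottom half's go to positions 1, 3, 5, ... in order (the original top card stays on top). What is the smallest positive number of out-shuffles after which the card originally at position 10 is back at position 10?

Follow position 10 under repeated out-shuffles:
10 → 20 → 9 → 18 → 5 → 10
It first returns after 5 out-shuffles.

5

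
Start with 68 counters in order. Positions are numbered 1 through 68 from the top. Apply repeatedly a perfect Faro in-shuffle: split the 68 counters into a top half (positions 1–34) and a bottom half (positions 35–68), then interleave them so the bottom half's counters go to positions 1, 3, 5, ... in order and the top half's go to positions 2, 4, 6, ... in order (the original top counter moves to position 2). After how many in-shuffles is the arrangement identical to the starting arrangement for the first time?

The in-shuffle permutes the 68 positions with cycle lengths [2, 11, 11, 22, 22].
Every counter is home exactly when every cycle has completed a whole number of laps, i.e. after lcm(2, 11, 22) = 22 in-shuffles.

22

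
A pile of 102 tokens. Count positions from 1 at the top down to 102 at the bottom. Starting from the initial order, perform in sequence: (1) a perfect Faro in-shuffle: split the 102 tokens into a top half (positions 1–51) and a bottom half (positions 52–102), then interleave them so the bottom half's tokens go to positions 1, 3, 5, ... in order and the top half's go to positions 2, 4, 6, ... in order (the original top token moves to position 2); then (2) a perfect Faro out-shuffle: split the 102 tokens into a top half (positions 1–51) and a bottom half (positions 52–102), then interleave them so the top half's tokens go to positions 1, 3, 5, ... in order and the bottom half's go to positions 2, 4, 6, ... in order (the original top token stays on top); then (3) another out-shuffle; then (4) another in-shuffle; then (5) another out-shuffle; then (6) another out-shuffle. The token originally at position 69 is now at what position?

Track the token from position 69 forward through each operation:
  after op 1 (in-shuffle): 69 → 35
  after op 2 (out-shuffle): 35 → 69
  after op 3 (out-shuffle): 69 → 36
  after op 4 (in-shuffle): 36 → 72
  after op 5 (out-shuffle): 72 → 42
  after op 6 (out-shuffle): 42 → 83

83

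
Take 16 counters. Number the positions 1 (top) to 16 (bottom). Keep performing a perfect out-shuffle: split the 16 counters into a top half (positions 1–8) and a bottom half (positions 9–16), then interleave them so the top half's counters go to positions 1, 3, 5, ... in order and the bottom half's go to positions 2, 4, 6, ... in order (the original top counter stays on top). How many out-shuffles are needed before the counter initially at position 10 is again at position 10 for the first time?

4

Follow position 10 under repeated out-shuffles:
10 → 4 → 7 → 13 → 10
It first returns after 4 out-shuffles.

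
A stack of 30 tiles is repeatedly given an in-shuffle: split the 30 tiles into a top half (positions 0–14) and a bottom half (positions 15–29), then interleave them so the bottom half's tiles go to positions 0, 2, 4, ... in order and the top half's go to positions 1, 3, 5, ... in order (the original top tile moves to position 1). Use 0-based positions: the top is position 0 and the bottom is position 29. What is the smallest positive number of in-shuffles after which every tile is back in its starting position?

5

The in-shuffle permutes the 30 positions with cycle lengths [5, 5, 5, 5, 5, 5].
Every tile is home exactly when every cycle has completed a whole number of laps, i.e. after lcm(5) = 5 in-shuffles.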